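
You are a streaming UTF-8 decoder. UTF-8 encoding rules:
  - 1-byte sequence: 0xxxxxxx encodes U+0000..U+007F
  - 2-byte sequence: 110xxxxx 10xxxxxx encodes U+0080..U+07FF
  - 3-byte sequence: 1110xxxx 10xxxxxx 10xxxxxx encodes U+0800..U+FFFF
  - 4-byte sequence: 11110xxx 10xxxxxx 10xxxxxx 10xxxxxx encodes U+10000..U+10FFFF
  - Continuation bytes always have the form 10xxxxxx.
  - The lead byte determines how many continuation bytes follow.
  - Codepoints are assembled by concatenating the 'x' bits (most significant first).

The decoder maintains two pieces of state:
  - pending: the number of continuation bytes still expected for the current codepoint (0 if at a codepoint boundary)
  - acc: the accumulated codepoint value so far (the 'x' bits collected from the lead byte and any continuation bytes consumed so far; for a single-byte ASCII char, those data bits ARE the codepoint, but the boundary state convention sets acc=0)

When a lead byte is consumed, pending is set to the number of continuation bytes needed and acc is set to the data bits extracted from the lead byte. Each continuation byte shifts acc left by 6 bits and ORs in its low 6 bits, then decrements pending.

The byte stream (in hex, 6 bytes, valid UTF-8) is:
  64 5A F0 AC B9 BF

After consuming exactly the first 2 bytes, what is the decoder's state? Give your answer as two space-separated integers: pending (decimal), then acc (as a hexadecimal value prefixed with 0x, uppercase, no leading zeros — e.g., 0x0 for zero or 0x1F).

Answer: 0 0x0

Derivation:
Byte[0]=64: 1-byte. pending=0, acc=0x0
Byte[1]=5A: 1-byte. pending=0, acc=0x0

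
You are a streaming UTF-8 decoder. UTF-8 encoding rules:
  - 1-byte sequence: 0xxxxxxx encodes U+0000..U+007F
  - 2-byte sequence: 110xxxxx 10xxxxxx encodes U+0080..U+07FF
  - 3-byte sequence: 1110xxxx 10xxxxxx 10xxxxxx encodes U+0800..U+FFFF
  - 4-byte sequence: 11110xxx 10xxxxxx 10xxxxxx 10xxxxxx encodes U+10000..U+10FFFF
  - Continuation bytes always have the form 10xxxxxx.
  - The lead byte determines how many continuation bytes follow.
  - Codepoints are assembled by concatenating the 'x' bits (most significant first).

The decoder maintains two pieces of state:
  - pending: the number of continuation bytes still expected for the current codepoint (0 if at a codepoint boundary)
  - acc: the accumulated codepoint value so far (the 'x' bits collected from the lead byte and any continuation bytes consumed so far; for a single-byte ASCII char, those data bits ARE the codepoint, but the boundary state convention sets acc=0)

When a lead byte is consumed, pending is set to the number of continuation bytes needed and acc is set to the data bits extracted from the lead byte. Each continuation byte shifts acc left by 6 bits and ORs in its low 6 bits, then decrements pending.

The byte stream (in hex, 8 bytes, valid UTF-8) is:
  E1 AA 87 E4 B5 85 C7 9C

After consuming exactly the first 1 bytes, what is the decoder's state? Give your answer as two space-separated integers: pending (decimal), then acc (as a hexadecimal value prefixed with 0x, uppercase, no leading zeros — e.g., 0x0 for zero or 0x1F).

Answer: 2 0x1

Derivation:
Byte[0]=E1: 3-byte lead. pending=2, acc=0x1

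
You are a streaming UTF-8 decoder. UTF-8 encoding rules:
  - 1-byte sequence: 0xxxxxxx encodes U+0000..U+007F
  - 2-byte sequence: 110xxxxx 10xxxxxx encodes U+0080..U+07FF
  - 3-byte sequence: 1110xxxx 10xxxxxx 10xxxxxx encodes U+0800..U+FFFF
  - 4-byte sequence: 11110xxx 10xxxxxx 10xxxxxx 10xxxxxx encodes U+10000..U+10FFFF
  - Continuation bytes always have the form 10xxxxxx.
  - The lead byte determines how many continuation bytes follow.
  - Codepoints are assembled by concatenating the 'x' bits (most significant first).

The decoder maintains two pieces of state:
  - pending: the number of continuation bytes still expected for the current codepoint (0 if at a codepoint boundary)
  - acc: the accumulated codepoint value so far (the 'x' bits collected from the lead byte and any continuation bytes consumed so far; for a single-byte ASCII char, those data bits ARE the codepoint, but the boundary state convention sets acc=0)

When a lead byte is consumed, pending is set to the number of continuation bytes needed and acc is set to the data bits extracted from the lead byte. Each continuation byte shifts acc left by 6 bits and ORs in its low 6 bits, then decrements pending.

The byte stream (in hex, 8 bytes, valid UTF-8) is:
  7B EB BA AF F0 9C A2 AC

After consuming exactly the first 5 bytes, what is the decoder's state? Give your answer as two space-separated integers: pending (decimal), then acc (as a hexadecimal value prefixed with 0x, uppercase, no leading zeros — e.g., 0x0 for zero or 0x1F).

Answer: 3 0x0

Derivation:
Byte[0]=7B: 1-byte. pending=0, acc=0x0
Byte[1]=EB: 3-byte lead. pending=2, acc=0xB
Byte[2]=BA: continuation. acc=(acc<<6)|0x3A=0x2FA, pending=1
Byte[3]=AF: continuation. acc=(acc<<6)|0x2F=0xBEAF, pending=0
Byte[4]=F0: 4-byte lead. pending=3, acc=0x0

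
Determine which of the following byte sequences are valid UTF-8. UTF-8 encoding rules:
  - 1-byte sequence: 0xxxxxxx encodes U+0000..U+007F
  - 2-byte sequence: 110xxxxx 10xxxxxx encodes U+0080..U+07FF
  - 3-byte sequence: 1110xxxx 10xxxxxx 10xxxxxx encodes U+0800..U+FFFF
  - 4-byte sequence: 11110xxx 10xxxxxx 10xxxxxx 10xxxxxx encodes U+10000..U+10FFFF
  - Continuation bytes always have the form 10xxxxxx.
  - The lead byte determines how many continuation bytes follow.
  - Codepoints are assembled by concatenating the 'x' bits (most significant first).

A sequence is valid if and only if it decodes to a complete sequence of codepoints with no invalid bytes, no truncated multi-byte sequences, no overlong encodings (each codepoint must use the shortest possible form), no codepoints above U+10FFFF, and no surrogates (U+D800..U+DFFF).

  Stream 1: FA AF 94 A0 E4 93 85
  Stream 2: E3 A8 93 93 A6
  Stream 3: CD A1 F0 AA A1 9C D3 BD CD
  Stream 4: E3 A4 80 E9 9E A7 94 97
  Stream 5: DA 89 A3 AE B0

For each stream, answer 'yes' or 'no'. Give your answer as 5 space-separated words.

Answer: no no no no no

Derivation:
Stream 1: error at byte offset 0. INVALID
Stream 2: error at byte offset 3. INVALID
Stream 3: error at byte offset 9. INVALID
Stream 4: error at byte offset 6. INVALID
Stream 5: error at byte offset 2. INVALID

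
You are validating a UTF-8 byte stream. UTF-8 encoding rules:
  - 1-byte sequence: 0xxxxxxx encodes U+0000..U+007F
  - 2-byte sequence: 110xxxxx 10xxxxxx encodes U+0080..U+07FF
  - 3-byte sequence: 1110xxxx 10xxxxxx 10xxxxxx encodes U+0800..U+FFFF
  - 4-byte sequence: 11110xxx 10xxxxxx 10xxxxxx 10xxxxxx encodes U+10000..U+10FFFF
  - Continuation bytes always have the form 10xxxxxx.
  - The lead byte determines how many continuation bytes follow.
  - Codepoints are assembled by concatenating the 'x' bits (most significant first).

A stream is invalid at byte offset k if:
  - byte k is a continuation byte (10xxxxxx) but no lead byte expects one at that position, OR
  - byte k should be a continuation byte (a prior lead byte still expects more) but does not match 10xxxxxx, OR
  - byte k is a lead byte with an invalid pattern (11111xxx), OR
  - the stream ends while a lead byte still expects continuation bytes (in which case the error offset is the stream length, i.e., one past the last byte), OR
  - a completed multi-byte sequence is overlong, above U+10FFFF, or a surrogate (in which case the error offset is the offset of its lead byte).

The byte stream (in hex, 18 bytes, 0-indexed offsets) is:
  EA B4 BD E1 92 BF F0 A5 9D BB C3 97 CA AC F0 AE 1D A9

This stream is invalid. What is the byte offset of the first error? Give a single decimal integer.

Byte[0]=EA: 3-byte lead, need 2 cont bytes. acc=0xA
Byte[1]=B4: continuation. acc=(acc<<6)|0x34=0x2B4
Byte[2]=BD: continuation. acc=(acc<<6)|0x3D=0xAD3D
Completed: cp=U+AD3D (starts at byte 0)
Byte[3]=E1: 3-byte lead, need 2 cont bytes. acc=0x1
Byte[4]=92: continuation. acc=(acc<<6)|0x12=0x52
Byte[5]=BF: continuation. acc=(acc<<6)|0x3F=0x14BF
Completed: cp=U+14BF (starts at byte 3)
Byte[6]=F0: 4-byte lead, need 3 cont bytes. acc=0x0
Byte[7]=A5: continuation. acc=(acc<<6)|0x25=0x25
Byte[8]=9D: continuation. acc=(acc<<6)|0x1D=0x95D
Byte[9]=BB: continuation. acc=(acc<<6)|0x3B=0x2577B
Completed: cp=U+2577B (starts at byte 6)
Byte[10]=C3: 2-byte lead, need 1 cont bytes. acc=0x3
Byte[11]=97: continuation. acc=(acc<<6)|0x17=0xD7
Completed: cp=U+00D7 (starts at byte 10)
Byte[12]=CA: 2-byte lead, need 1 cont bytes. acc=0xA
Byte[13]=AC: continuation. acc=(acc<<6)|0x2C=0x2AC
Completed: cp=U+02AC (starts at byte 12)
Byte[14]=F0: 4-byte lead, need 3 cont bytes. acc=0x0
Byte[15]=AE: continuation. acc=(acc<<6)|0x2E=0x2E
Byte[16]=1D: expected 10xxxxxx continuation. INVALID

Answer: 16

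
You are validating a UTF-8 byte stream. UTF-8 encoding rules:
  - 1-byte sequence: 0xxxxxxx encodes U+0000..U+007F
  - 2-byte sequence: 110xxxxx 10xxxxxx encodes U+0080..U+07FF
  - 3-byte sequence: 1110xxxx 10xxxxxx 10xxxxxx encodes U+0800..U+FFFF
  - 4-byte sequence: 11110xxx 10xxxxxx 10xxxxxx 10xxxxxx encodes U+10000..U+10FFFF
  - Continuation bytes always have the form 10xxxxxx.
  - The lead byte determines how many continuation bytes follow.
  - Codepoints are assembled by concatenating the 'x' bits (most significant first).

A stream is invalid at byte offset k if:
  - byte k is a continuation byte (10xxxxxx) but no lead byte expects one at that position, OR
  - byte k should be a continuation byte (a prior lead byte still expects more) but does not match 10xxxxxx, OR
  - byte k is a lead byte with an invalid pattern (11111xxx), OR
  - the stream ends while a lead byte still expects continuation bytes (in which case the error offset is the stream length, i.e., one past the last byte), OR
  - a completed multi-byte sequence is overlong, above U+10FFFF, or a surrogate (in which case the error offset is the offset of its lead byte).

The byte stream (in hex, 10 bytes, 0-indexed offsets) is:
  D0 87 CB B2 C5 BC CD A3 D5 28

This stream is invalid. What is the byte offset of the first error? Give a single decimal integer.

Byte[0]=D0: 2-byte lead, need 1 cont bytes. acc=0x10
Byte[1]=87: continuation. acc=(acc<<6)|0x07=0x407
Completed: cp=U+0407 (starts at byte 0)
Byte[2]=CB: 2-byte lead, need 1 cont bytes. acc=0xB
Byte[3]=B2: continuation. acc=(acc<<6)|0x32=0x2F2
Completed: cp=U+02F2 (starts at byte 2)
Byte[4]=C5: 2-byte lead, need 1 cont bytes. acc=0x5
Byte[5]=BC: continuation. acc=(acc<<6)|0x3C=0x17C
Completed: cp=U+017C (starts at byte 4)
Byte[6]=CD: 2-byte lead, need 1 cont bytes. acc=0xD
Byte[7]=A3: continuation. acc=(acc<<6)|0x23=0x363
Completed: cp=U+0363 (starts at byte 6)
Byte[8]=D5: 2-byte lead, need 1 cont bytes. acc=0x15
Byte[9]=28: expected 10xxxxxx continuation. INVALID

Answer: 9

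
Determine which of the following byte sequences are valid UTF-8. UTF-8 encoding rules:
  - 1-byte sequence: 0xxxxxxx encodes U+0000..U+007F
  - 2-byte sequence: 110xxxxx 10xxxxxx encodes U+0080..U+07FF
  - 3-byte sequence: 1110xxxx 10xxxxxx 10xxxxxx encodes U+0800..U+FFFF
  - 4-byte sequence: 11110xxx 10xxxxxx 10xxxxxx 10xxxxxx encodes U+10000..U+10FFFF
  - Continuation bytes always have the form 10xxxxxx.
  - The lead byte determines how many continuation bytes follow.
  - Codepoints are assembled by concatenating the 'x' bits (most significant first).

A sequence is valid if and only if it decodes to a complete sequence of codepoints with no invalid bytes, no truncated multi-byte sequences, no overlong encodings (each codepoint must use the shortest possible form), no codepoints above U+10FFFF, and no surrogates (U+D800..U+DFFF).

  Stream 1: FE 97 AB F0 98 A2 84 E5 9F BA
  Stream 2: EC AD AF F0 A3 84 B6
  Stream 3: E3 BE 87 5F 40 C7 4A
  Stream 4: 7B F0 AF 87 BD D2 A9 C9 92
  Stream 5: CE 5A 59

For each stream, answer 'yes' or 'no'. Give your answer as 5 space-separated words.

Stream 1: error at byte offset 0. INVALID
Stream 2: decodes cleanly. VALID
Stream 3: error at byte offset 6. INVALID
Stream 4: decodes cleanly. VALID
Stream 5: error at byte offset 1. INVALID

Answer: no yes no yes no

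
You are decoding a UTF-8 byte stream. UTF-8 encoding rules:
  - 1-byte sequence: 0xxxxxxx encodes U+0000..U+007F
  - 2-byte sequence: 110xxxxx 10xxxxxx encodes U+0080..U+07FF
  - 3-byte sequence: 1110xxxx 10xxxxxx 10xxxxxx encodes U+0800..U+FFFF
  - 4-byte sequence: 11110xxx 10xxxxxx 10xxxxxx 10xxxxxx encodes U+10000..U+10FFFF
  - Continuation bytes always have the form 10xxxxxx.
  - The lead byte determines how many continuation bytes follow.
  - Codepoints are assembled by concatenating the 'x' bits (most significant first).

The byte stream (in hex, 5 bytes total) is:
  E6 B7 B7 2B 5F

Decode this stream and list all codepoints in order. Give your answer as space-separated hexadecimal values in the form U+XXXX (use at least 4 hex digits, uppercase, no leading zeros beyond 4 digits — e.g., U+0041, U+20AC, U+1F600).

Byte[0]=E6: 3-byte lead, need 2 cont bytes. acc=0x6
Byte[1]=B7: continuation. acc=(acc<<6)|0x37=0x1B7
Byte[2]=B7: continuation. acc=(acc<<6)|0x37=0x6DF7
Completed: cp=U+6DF7 (starts at byte 0)
Byte[3]=2B: 1-byte ASCII. cp=U+002B
Byte[4]=5F: 1-byte ASCII. cp=U+005F

Answer: U+6DF7 U+002B U+005F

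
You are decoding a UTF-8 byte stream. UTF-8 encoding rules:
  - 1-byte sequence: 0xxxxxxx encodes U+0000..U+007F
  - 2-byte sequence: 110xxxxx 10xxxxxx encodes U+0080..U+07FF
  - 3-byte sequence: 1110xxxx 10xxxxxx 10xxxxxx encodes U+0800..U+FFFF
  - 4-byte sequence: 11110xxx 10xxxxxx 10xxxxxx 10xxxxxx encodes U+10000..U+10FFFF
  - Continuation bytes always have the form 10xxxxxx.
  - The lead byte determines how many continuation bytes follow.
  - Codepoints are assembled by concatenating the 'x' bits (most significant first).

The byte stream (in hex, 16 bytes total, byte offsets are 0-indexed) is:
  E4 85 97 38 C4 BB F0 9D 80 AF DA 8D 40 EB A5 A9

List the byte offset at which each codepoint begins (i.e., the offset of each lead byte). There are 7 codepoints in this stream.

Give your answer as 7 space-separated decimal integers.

Answer: 0 3 4 6 10 12 13

Derivation:
Byte[0]=E4: 3-byte lead, need 2 cont bytes. acc=0x4
Byte[1]=85: continuation. acc=(acc<<6)|0x05=0x105
Byte[2]=97: continuation. acc=(acc<<6)|0x17=0x4157
Completed: cp=U+4157 (starts at byte 0)
Byte[3]=38: 1-byte ASCII. cp=U+0038
Byte[4]=C4: 2-byte lead, need 1 cont bytes. acc=0x4
Byte[5]=BB: continuation. acc=(acc<<6)|0x3B=0x13B
Completed: cp=U+013B (starts at byte 4)
Byte[6]=F0: 4-byte lead, need 3 cont bytes. acc=0x0
Byte[7]=9D: continuation. acc=(acc<<6)|0x1D=0x1D
Byte[8]=80: continuation. acc=(acc<<6)|0x00=0x740
Byte[9]=AF: continuation. acc=(acc<<6)|0x2F=0x1D02F
Completed: cp=U+1D02F (starts at byte 6)
Byte[10]=DA: 2-byte lead, need 1 cont bytes. acc=0x1A
Byte[11]=8D: continuation. acc=(acc<<6)|0x0D=0x68D
Completed: cp=U+068D (starts at byte 10)
Byte[12]=40: 1-byte ASCII. cp=U+0040
Byte[13]=EB: 3-byte lead, need 2 cont bytes. acc=0xB
Byte[14]=A5: continuation. acc=(acc<<6)|0x25=0x2E5
Byte[15]=A9: continuation. acc=(acc<<6)|0x29=0xB969
Completed: cp=U+B969 (starts at byte 13)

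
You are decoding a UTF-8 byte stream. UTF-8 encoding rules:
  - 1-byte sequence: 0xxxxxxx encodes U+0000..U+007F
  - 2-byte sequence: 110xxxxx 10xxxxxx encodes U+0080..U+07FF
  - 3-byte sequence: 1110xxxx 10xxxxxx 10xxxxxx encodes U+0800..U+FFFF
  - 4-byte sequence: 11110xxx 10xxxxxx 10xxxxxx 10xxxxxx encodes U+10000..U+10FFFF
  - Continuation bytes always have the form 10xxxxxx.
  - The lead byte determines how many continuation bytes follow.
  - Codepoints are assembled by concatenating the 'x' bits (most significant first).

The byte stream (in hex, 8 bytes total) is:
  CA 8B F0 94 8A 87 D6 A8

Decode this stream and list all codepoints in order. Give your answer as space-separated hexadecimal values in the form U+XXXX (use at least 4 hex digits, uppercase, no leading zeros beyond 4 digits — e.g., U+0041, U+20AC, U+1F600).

Answer: U+028B U+14287 U+05A8

Derivation:
Byte[0]=CA: 2-byte lead, need 1 cont bytes. acc=0xA
Byte[1]=8B: continuation. acc=(acc<<6)|0x0B=0x28B
Completed: cp=U+028B (starts at byte 0)
Byte[2]=F0: 4-byte lead, need 3 cont bytes. acc=0x0
Byte[3]=94: continuation. acc=(acc<<6)|0x14=0x14
Byte[4]=8A: continuation. acc=(acc<<6)|0x0A=0x50A
Byte[5]=87: continuation. acc=(acc<<6)|0x07=0x14287
Completed: cp=U+14287 (starts at byte 2)
Byte[6]=D6: 2-byte lead, need 1 cont bytes. acc=0x16
Byte[7]=A8: continuation. acc=(acc<<6)|0x28=0x5A8
Completed: cp=U+05A8 (starts at byte 6)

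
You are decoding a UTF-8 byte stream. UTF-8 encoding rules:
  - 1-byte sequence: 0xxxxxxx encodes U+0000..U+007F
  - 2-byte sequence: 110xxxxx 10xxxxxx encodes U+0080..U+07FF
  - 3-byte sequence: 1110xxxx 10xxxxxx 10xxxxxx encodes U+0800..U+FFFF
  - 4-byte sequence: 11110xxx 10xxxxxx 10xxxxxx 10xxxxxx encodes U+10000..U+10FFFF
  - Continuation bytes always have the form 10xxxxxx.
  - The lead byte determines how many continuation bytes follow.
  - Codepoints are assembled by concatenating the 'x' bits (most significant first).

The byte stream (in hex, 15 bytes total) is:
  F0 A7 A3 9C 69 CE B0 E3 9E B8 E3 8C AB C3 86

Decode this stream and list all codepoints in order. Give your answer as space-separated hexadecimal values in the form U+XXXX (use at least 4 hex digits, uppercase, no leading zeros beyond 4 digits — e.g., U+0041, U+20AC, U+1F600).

Byte[0]=F0: 4-byte lead, need 3 cont bytes. acc=0x0
Byte[1]=A7: continuation. acc=(acc<<6)|0x27=0x27
Byte[2]=A3: continuation. acc=(acc<<6)|0x23=0x9E3
Byte[3]=9C: continuation. acc=(acc<<6)|0x1C=0x278DC
Completed: cp=U+278DC (starts at byte 0)
Byte[4]=69: 1-byte ASCII. cp=U+0069
Byte[5]=CE: 2-byte lead, need 1 cont bytes. acc=0xE
Byte[6]=B0: continuation. acc=(acc<<6)|0x30=0x3B0
Completed: cp=U+03B0 (starts at byte 5)
Byte[7]=E3: 3-byte lead, need 2 cont bytes. acc=0x3
Byte[8]=9E: continuation. acc=(acc<<6)|0x1E=0xDE
Byte[9]=B8: continuation. acc=(acc<<6)|0x38=0x37B8
Completed: cp=U+37B8 (starts at byte 7)
Byte[10]=E3: 3-byte lead, need 2 cont bytes. acc=0x3
Byte[11]=8C: continuation. acc=(acc<<6)|0x0C=0xCC
Byte[12]=AB: continuation. acc=(acc<<6)|0x2B=0x332B
Completed: cp=U+332B (starts at byte 10)
Byte[13]=C3: 2-byte lead, need 1 cont bytes. acc=0x3
Byte[14]=86: continuation. acc=(acc<<6)|0x06=0xC6
Completed: cp=U+00C6 (starts at byte 13)

Answer: U+278DC U+0069 U+03B0 U+37B8 U+332B U+00C6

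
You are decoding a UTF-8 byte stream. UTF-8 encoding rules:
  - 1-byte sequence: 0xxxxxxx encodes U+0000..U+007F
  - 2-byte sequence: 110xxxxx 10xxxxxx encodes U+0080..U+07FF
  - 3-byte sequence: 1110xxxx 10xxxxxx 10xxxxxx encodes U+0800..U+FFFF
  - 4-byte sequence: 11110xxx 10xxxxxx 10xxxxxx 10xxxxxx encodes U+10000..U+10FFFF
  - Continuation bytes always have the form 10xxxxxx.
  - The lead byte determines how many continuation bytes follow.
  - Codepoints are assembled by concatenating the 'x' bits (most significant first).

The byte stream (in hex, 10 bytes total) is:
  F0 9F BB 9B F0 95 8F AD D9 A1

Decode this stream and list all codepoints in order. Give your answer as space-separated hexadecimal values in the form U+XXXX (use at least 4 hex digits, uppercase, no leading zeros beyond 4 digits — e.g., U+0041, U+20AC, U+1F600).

Answer: U+1FEDB U+153ED U+0661

Derivation:
Byte[0]=F0: 4-byte lead, need 3 cont bytes. acc=0x0
Byte[1]=9F: continuation. acc=(acc<<6)|0x1F=0x1F
Byte[2]=BB: continuation. acc=(acc<<6)|0x3B=0x7FB
Byte[3]=9B: continuation. acc=(acc<<6)|0x1B=0x1FEDB
Completed: cp=U+1FEDB (starts at byte 0)
Byte[4]=F0: 4-byte lead, need 3 cont bytes. acc=0x0
Byte[5]=95: continuation. acc=(acc<<6)|0x15=0x15
Byte[6]=8F: continuation. acc=(acc<<6)|0x0F=0x54F
Byte[7]=AD: continuation. acc=(acc<<6)|0x2D=0x153ED
Completed: cp=U+153ED (starts at byte 4)
Byte[8]=D9: 2-byte lead, need 1 cont bytes. acc=0x19
Byte[9]=A1: continuation. acc=(acc<<6)|0x21=0x661
Completed: cp=U+0661 (starts at byte 8)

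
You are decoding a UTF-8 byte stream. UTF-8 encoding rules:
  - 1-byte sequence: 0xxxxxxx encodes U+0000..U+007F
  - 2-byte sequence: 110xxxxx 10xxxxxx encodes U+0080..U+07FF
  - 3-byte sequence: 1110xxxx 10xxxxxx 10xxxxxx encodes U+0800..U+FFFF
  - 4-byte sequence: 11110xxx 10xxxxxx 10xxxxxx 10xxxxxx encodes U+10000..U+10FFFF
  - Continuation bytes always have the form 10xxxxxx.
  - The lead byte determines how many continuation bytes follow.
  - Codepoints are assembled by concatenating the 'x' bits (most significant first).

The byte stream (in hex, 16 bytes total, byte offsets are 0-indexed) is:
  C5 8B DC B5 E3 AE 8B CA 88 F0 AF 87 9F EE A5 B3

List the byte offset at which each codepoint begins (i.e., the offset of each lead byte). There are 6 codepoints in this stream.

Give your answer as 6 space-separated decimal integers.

Byte[0]=C5: 2-byte lead, need 1 cont bytes. acc=0x5
Byte[1]=8B: continuation. acc=(acc<<6)|0x0B=0x14B
Completed: cp=U+014B (starts at byte 0)
Byte[2]=DC: 2-byte lead, need 1 cont bytes. acc=0x1C
Byte[3]=B5: continuation. acc=(acc<<6)|0x35=0x735
Completed: cp=U+0735 (starts at byte 2)
Byte[4]=E3: 3-byte lead, need 2 cont bytes. acc=0x3
Byte[5]=AE: continuation. acc=(acc<<6)|0x2E=0xEE
Byte[6]=8B: continuation. acc=(acc<<6)|0x0B=0x3B8B
Completed: cp=U+3B8B (starts at byte 4)
Byte[7]=CA: 2-byte lead, need 1 cont bytes. acc=0xA
Byte[8]=88: continuation. acc=(acc<<6)|0x08=0x288
Completed: cp=U+0288 (starts at byte 7)
Byte[9]=F0: 4-byte lead, need 3 cont bytes. acc=0x0
Byte[10]=AF: continuation. acc=(acc<<6)|0x2F=0x2F
Byte[11]=87: continuation. acc=(acc<<6)|0x07=0xBC7
Byte[12]=9F: continuation. acc=(acc<<6)|0x1F=0x2F1DF
Completed: cp=U+2F1DF (starts at byte 9)
Byte[13]=EE: 3-byte lead, need 2 cont bytes. acc=0xE
Byte[14]=A5: continuation. acc=(acc<<6)|0x25=0x3A5
Byte[15]=B3: continuation. acc=(acc<<6)|0x33=0xE973
Completed: cp=U+E973 (starts at byte 13)

Answer: 0 2 4 7 9 13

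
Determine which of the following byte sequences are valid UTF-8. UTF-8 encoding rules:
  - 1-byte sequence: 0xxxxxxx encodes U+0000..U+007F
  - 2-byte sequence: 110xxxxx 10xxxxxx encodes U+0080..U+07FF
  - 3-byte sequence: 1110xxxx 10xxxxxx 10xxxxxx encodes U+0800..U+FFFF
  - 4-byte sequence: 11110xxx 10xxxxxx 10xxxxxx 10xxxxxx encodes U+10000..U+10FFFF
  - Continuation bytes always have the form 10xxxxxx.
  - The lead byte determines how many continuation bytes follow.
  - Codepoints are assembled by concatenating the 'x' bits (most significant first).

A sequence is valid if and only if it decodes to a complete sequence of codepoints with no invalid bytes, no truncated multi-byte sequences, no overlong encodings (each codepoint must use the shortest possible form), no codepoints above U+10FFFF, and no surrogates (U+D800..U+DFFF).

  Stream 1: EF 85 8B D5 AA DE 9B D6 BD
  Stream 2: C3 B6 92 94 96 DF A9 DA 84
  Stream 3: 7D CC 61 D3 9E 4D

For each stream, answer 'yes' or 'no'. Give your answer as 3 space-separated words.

Answer: yes no no

Derivation:
Stream 1: decodes cleanly. VALID
Stream 2: error at byte offset 2. INVALID
Stream 3: error at byte offset 2. INVALID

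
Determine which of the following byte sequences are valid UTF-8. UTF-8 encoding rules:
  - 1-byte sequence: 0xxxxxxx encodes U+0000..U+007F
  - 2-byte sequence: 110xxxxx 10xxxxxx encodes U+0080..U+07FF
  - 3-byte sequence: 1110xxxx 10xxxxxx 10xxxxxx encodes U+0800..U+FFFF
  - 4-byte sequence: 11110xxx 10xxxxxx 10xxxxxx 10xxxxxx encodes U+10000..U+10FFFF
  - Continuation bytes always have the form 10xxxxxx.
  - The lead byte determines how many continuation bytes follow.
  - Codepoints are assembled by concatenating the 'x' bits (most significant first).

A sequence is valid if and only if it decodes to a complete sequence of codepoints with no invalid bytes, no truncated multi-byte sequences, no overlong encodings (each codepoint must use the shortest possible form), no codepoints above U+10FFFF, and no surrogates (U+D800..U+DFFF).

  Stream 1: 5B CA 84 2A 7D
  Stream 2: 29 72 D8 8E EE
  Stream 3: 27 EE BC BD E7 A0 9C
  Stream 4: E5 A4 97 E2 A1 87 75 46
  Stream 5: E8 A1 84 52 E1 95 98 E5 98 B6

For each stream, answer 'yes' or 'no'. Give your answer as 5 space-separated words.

Stream 1: decodes cleanly. VALID
Stream 2: error at byte offset 5. INVALID
Stream 3: decodes cleanly. VALID
Stream 4: decodes cleanly. VALID
Stream 5: decodes cleanly. VALID

Answer: yes no yes yes yes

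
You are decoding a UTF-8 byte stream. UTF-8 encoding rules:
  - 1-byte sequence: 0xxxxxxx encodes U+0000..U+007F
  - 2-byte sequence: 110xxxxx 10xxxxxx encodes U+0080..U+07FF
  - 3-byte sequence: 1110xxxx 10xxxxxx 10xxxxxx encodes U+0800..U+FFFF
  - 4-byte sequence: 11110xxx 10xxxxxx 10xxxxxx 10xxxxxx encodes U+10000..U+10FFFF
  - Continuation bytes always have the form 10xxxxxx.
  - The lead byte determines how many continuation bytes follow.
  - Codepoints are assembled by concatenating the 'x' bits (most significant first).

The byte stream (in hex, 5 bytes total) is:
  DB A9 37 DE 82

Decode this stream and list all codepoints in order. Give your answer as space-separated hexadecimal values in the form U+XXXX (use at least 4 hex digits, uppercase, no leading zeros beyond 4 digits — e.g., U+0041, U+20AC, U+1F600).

Answer: U+06E9 U+0037 U+0782

Derivation:
Byte[0]=DB: 2-byte lead, need 1 cont bytes. acc=0x1B
Byte[1]=A9: continuation. acc=(acc<<6)|0x29=0x6E9
Completed: cp=U+06E9 (starts at byte 0)
Byte[2]=37: 1-byte ASCII. cp=U+0037
Byte[3]=DE: 2-byte lead, need 1 cont bytes. acc=0x1E
Byte[4]=82: continuation. acc=(acc<<6)|0x02=0x782
Completed: cp=U+0782 (starts at byte 3)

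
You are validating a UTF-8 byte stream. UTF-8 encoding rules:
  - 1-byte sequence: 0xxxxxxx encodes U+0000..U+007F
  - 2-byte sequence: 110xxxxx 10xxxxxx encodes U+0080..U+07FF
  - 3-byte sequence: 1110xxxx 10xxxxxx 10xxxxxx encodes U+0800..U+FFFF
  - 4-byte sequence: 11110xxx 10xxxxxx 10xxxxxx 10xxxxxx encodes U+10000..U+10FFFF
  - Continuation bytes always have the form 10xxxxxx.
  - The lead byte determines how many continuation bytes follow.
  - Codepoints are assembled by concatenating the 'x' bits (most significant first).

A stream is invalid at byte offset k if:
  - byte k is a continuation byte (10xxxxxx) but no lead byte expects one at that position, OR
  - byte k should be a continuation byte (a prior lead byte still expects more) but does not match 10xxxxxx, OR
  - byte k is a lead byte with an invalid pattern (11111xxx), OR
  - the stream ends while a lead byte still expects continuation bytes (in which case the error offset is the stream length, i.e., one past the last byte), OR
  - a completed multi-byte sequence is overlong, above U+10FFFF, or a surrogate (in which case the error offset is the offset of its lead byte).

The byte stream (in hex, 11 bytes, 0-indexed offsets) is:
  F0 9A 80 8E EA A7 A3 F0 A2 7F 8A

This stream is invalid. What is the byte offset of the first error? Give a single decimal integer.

Answer: 9

Derivation:
Byte[0]=F0: 4-byte lead, need 3 cont bytes. acc=0x0
Byte[1]=9A: continuation. acc=(acc<<6)|0x1A=0x1A
Byte[2]=80: continuation. acc=(acc<<6)|0x00=0x680
Byte[3]=8E: continuation. acc=(acc<<6)|0x0E=0x1A00E
Completed: cp=U+1A00E (starts at byte 0)
Byte[4]=EA: 3-byte lead, need 2 cont bytes. acc=0xA
Byte[5]=A7: continuation. acc=(acc<<6)|0x27=0x2A7
Byte[6]=A3: continuation. acc=(acc<<6)|0x23=0xA9E3
Completed: cp=U+A9E3 (starts at byte 4)
Byte[7]=F0: 4-byte lead, need 3 cont bytes. acc=0x0
Byte[8]=A2: continuation. acc=(acc<<6)|0x22=0x22
Byte[9]=7F: expected 10xxxxxx continuation. INVALID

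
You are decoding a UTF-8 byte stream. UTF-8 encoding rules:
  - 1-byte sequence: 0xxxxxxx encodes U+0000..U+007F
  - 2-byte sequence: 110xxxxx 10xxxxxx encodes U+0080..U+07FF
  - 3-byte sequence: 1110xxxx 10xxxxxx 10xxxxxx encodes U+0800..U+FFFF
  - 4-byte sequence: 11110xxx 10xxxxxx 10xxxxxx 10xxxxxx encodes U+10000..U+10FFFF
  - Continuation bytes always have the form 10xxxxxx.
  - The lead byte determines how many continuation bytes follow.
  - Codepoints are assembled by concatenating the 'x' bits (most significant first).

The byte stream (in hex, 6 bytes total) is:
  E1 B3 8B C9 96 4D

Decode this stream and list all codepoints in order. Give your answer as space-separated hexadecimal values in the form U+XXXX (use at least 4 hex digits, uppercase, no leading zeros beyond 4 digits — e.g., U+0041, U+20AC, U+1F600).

Byte[0]=E1: 3-byte lead, need 2 cont bytes. acc=0x1
Byte[1]=B3: continuation. acc=(acc<<6)|0x33=0x73
Byte[2]=8B: continuation. acc=(acc<<6)|0x0B=0x1CCB
Completed: cp=U+1CCB (starts at byte 0)
Byte[3]=C9: 2-byte lead, need 1 cont bytes. acc=0x9
Byte[4]=96: continuation. acc=(acc<<6)|0x16=0x256
Completed: cp=U+0256 (starts at byte 3)
Byte[5]=4D: 1-byte ASCII. cp=U+004D

Answer: U+1CCB U+0256 U+004D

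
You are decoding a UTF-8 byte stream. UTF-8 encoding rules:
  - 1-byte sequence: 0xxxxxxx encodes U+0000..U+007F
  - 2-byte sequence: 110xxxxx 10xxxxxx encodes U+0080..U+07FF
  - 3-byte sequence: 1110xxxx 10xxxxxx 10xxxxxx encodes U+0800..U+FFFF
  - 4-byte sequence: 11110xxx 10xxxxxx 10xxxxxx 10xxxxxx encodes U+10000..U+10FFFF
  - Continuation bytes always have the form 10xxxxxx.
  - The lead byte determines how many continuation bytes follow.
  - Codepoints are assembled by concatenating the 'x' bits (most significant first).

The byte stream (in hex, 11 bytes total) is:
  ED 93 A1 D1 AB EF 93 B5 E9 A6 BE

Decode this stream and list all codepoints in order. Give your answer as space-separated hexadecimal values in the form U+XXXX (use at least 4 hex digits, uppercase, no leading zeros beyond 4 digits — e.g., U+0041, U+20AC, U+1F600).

Byte[0]=ED: 3-byte lead, need 2 cont bytes. acc=0xD
Byte[1]=93: continuation. acc=(acc<<6)|0x13=0x353
Byte[2]=A1: continuation. acc=(acc<<6)|0x21=0xD4E1
Completed: cp=U+D4E1 (starts at byte 0)
Byte[3]=D1: 2-byte lead, need 1 cont bytes. acc=0x11
Byte[4]=AB: continuation. acc=(acc<<6)|0x2B=0x46B
Completed: cp=U+046B (starts at byte 3)
Byte[5]=EF: 3-byte lead, need 2 cont bytes. acc=0xF
Byte[6]=93: continuation. acc=(acc<<6)|0x13=0x3D3
Byte[7]=B5: continuation. acc=(acc<<6)|0x35=0xF4F5
Completed: cp=U+F4F5 (starts at byte 5)
Byte[8]=E9: 3-byte lead, need 2 cont bytes. acc=0x9
Byte[9]=A6: continuation. acc=(acc<<6)|0x26=0x266
Byte[10]=BE: continuation. acc=(acc<<6)|0x3E=0x99BE
Completed: cp=U+99BE (starts at byte 8)

Answer: U+D4E1 U+046B U+F4F5 U+99BE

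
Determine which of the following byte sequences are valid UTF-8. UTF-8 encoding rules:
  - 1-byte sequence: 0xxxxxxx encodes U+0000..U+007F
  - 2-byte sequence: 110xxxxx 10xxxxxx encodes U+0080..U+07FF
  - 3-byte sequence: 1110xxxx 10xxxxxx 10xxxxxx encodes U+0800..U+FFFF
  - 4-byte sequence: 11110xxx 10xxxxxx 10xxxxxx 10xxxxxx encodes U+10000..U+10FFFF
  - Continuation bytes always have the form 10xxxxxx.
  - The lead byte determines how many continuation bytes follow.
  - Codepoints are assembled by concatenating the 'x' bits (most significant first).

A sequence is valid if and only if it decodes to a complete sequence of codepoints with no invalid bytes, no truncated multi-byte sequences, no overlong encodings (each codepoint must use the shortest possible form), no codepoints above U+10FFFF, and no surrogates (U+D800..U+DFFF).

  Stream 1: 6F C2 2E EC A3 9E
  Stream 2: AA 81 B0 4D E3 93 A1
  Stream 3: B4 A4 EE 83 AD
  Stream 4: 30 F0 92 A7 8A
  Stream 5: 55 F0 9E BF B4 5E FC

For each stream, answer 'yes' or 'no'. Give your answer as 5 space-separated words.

Answer: no no no yes no

Derivation:
Stream 1: error at byte offset 2. INVALID
Stream 2: error at byte offset 0. INVALID
Stream 3: error at byte offset 0. INVALID
Stream 4: decodes cleanly. VALID
Stream 5: error at byte offset 6. INVALID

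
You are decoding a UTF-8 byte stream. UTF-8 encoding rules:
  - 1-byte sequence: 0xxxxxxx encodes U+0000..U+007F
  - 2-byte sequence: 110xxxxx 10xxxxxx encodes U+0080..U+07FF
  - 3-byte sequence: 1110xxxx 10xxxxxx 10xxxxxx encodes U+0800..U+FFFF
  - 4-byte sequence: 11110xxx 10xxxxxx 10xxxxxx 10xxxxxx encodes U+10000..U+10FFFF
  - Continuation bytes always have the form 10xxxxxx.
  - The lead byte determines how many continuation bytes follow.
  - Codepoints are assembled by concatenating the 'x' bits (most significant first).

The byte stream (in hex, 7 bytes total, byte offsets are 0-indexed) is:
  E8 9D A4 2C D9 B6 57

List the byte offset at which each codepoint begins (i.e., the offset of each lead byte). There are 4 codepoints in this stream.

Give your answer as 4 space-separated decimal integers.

Byte[0]=E8: 3-byte lead, need 2 cont bytes. acc=0x8
Byte[1]=9D: continuation. acc=(acc<<6)|0x1D=0x21D
Byte[2]=A4: continuation. acc=(acc<<6)|0x24=0x8764
Completed: cp=U+8764 (starts at byte 0)
Byte[3]=2C: 1-byte ASCII. cp=U+002C
Byte[4]=D9: 2-byte lead, need 1 cont bytes. acc=0x19
Byte[5]=B6: continuation. acc=(acc<<6)|0x36=0x676
Completed: cp=U+0676 (starts at byte 4)
Byte[6]=57: 1-byte ASCII. cp=U+0057

Answer: 0 3 4 6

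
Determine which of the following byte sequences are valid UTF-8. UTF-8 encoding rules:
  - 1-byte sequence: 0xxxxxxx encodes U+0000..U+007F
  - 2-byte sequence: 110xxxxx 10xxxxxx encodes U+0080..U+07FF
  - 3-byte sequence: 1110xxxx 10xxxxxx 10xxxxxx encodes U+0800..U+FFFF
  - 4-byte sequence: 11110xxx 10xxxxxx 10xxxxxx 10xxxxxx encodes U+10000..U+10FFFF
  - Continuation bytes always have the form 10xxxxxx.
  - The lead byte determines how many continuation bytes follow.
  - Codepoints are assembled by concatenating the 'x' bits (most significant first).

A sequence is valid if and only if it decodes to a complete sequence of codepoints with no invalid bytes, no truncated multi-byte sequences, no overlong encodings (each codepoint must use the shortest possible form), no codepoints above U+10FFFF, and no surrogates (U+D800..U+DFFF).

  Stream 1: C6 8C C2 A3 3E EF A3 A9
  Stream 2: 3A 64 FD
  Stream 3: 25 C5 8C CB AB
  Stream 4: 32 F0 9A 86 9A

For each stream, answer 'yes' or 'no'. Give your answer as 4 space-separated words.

Stream 1: decodes cleanly. VALID
Stream 2: error at byte offset 2. INVALID
Stream 3: decodes cleanly. VALID
Stream 4: decodes cleanly. VALID

Answer: yes no yes yes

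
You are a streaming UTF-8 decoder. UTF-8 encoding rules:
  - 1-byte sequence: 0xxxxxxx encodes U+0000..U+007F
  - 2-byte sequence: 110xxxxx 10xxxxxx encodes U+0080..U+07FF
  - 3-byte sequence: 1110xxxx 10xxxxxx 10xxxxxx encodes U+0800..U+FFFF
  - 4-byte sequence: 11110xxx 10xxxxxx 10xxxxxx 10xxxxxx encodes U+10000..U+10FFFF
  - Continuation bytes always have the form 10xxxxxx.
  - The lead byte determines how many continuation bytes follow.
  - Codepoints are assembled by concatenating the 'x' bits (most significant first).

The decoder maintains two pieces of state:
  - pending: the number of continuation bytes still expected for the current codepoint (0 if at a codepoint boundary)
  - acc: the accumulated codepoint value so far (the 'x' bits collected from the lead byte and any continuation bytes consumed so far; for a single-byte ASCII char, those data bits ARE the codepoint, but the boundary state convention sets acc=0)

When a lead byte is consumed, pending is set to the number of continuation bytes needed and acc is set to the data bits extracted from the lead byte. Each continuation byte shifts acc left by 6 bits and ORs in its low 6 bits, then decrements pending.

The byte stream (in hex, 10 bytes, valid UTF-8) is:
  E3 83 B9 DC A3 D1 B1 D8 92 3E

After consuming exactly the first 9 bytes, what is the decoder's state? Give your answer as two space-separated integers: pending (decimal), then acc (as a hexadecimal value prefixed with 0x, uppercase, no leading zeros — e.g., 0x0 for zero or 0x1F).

Byte[0]=E3: 3-byte lead. pending=2, acc=0x3
Byte[1]=83: continuation. acc=(acc<<6)|0x03=0xC3, pending=1
Byte[2]=B9: continuation. acc=(acc<<6)|0x39=0x30F9, pending=0
Byte[3]=DC: 2-byte lead. pending=1, acc=0x1C
Byte[4]=A3: continuation. acc=(acc<<6)|0x23=0x723, pending=0
Byte[5]=D1: 2-byte lead. pending=1, acc=0x11
Byte[6]=B1: continuation. acc=(acc<<6)|0x31=0x471, pending=0
Byte[7]=D8: 2-byte lead. pending=1, acc=0x18
Byte[8]=92: continuation. acc=(acc<<6)|0x12=0x612, pending=0

Answer: 0 0x612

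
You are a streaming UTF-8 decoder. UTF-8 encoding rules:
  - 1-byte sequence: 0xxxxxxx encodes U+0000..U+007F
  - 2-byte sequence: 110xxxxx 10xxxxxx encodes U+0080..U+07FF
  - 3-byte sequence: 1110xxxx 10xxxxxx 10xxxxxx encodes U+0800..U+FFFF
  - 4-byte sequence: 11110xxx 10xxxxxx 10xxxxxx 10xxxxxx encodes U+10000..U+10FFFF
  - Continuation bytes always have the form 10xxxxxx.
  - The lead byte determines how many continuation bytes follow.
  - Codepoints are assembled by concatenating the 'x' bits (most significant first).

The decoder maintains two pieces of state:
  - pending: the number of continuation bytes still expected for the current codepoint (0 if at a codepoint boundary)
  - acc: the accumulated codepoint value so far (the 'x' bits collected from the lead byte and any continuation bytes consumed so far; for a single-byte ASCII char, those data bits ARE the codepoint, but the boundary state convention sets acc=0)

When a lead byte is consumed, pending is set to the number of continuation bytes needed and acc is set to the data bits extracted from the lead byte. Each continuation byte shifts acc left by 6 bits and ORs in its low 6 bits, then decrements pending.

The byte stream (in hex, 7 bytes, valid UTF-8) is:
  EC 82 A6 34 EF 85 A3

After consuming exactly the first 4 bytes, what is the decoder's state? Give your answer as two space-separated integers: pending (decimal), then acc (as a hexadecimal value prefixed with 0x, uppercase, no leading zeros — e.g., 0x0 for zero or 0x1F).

Answer: 0 0x0

Derivation:
Byte[0]=EC: 3-byte lead. pending=2, acc=0xC
Byte[1]=82: continuation. acc=(acc<<6)|0x02=0x302, pending=1
Byte[2]=A6: continuation. acc=(acc<<6)|0x26=0xC0A6, pending=0
Byte[3]=34: 1-byte. pending=0, acc=0x0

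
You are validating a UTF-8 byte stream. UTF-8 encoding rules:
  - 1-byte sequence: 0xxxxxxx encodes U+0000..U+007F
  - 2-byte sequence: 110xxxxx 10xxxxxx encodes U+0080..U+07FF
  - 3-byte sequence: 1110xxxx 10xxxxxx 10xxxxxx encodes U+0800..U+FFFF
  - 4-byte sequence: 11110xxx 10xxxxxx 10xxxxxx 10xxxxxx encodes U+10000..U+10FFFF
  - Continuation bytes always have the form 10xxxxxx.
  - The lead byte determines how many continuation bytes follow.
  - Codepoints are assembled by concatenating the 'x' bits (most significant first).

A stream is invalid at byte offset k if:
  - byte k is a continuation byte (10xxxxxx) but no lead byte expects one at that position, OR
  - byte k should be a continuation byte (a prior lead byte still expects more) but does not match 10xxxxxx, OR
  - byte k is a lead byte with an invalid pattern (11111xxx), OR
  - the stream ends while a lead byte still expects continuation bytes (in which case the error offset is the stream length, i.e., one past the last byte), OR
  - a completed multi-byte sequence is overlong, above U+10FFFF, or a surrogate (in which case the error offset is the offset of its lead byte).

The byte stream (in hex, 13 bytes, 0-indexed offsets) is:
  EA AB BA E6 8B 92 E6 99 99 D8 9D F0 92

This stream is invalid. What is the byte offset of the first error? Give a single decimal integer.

Answer: 13

Derivation:
Byte[0]=EA: 3-byte lead, need 2 cont bytes. acc=0xA
Byte[1]=AB: continuation. acc=(acc<<6)|0x2B=0x2AB
Byte[2]=BA: continuation. acc=(acc<<6)|0x3A=0xAAFA
Completed: cp=U+AAFA (starts at byte 0)
Byte[3]=E6: 3-byte lead, need 2 cont bytes. acc=0x6
Byte[4]=8B: continuation. acc=(acc<<6)|0x0B=0x18B
Byte[5]=92: continuation. acc=(acc<<6)|0x12=0x62D2
Completed: cp=U+62D2 (starts at byte 3)
Byte[6]=E6: 3-byte lead, need 2 cont bytes. acc=0x6
Byte[7]=99: continuation. acc=(acc<<6)|0x19=0x199
Byte[8]=99: continuation. acc=(acc<<6)|0x19=0x6659
Completed: cp=U+6659 (starts at byte 6)
Byte[9]=D8: 2-byte lead, need 1 cont bytes. acc=0x18
Byte[10]=9D: continuation. acc=(acc<<6)|0x1D=0x61D
Completed: cp=U+061D (starts at byte 9)
Byte[11]=F0: 4-byte lead, need 3 cont bytes. acc=0x0
Byte[12]=92: continuation. acc=(acc<<6)|0x12=0x12
Byte[13]: stream ended, expected continuation. INVALID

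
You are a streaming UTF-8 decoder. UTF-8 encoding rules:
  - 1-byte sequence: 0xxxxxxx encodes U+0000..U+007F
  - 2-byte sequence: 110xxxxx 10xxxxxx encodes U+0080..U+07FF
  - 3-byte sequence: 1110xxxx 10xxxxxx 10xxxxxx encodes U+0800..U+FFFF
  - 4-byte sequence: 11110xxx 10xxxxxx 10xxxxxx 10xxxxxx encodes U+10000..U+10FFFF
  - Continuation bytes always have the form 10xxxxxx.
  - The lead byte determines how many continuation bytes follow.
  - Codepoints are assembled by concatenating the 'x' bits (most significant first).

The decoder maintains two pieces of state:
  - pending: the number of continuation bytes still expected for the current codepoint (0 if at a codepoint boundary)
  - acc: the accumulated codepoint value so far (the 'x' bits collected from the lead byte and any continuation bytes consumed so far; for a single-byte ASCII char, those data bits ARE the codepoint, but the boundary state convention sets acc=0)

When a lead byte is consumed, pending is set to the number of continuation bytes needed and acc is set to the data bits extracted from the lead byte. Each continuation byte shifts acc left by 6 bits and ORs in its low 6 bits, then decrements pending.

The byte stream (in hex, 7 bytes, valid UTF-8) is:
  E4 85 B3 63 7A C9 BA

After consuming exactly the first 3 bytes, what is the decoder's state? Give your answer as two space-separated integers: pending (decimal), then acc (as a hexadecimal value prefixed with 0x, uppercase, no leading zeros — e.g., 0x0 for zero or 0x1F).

Byte[0]=E4: 3-byte lead. pending=2, acc=0x4
Byte[1]=85: continuation. acc=(acc<<6)|0x05=0x105, pending=1
Byte[2]=B3: continuation. acc=(acc<<6)|0x33=0x4173, pending=0

Answer: 0 0x4173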